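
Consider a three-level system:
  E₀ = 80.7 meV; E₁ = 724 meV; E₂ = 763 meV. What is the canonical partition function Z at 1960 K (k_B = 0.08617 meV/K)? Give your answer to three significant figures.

Z = 0.645

k_BT = 0.08617 × 1960 K = 168.89 meV.
Eᵢ/kT = 0.47783, 4.2868, 4.5177.
Z = Σ e^(−Eᵢ/kT) = e^(−0.47783) + e^(−4.2868) + e^(−4.5177) = 0.62013 + 0.013749 + 0.010914 = 0.64479.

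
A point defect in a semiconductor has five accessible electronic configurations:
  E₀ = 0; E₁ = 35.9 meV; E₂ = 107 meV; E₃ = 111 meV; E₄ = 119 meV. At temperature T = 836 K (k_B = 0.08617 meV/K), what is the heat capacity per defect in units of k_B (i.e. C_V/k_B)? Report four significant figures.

k_BT = 0.08617 × 836 K = 72.0381 meV.
Eᵢ/kT = 0, 0.498347, 1.48533, 1.54085, 1.65190.
Z = Σ e^(−Eᵢ/kT) = e^(−0) + e^(−0.498347) + e^(−1.48533) + e^(−1.54085) + e^(−1.65190) = 1.00000 + 0.607534 + 0.226428 + 0.214199 + 0.191685 = 2.23985.
⟨E⟩ = 41.3532 meV, ⟨E²⟩ = 3897.12 meV².
C_V/k_B = (⟨E²⟩ − ⟨E⟩²)/(kT)² = (3897.12 − 1710.09)/5189.49 = 0.4214.

0.4214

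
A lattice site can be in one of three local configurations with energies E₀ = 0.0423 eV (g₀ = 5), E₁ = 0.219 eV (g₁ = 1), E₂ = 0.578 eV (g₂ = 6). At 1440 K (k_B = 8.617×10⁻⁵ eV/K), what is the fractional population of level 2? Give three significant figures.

0.0150

k_BT = 8.617×10⁻⁵ × 1440 K = 0.12408 eV.
Eᵢ/kT = 0.34091, 1.7650, 4.6583.
Z = Σ gᵢe^(−Eᵢ/kT) = 5·e^(−0.34091) + 1·e^(−1.7650) + 6·e^(−4.6583) = 3.5556 + 0.17119 + 0.056895 = 3.7837.
P₂ = g₂ e^(−E₂/kT) / Z = 0.056895/3.7837 = 0.0150.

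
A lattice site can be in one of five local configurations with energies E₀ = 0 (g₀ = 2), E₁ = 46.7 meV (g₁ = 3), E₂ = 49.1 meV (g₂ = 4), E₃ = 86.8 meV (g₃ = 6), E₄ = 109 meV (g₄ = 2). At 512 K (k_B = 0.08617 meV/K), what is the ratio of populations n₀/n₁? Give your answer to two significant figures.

1.9

k_BT = 0.08617 × 512 K = 44.12 meV.
n₀/n₁ = (g₀/g₁) exp[−(E₀−E₁)/kT] = (2/3) × exp(−(-46.7 meV)/(44.12 meV)) = (2/3) × exp(1.058) = 1.9.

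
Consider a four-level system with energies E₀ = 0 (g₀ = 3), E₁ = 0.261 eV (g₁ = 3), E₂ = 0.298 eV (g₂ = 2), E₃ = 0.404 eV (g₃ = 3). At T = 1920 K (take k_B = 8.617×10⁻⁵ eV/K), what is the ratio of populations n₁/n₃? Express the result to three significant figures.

2.37

k_BT = 8.617×10⁻⁵ × 1920 K = 0.16545 eV.
n₁/n₃ = (g₁/g₃) exp[−(E₁−E₃)/kT] = (3/3) × exp(−(-0.143 eV)/(0.16545 eV)) = (3/3) × exp(0.86431) = 2.37.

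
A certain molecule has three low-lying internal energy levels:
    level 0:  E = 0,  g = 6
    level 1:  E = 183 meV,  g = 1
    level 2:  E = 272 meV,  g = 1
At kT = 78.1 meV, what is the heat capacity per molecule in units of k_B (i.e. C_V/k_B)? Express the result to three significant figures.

Eᵢ/kT = 0, 2.3431, 3.4827.
Z = Σ gᵢe^(−Eᵢ/kT) = 6·e^(−0) + 1·e^(−2.3431) + 1·e^(−3.4827) = 6.0000 + 0.096029 + 0.030724 = 6.1268.
⟨E⟩ = 4.2323 meV, ⟨E²⟩ = 895.90 meV².
C_V/k_B = (⟨E²⟩ − ⟨E⟩²)/(kT)² = (895.90 − 17.912)/6099.6 = 0.144.

0.144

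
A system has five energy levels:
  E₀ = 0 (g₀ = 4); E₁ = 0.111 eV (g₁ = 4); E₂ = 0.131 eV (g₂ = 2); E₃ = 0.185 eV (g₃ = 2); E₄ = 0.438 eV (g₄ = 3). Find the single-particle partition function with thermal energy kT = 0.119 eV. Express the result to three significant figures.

Z = 6.74

Eᵢ/kT = 0, 0.93277, 1.1008, 1.5546, 3.6807.
Z = Σ gᵢe^(−Eᵢ/kT) = 4·e^(−0) + 4·e^(−0.93277) + 2·e^(−1.1008) + 2·e^(−1.5546) + 3·e^(−3.6807) = 4.0000 + 1.5738 + 0.66521 + 0.42255 + 0.075616 = 6.7372.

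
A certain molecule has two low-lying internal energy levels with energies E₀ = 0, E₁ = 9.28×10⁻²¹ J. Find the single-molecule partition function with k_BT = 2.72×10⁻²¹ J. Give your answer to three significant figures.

Eᵢ/kT = 0, 3.4118.
Z = Σ e^(−Eᵢ/kT) = e^(−0) + e^(−3.4118) = 1.0000 + 0.032982 = 1.0330.

Z = 1.03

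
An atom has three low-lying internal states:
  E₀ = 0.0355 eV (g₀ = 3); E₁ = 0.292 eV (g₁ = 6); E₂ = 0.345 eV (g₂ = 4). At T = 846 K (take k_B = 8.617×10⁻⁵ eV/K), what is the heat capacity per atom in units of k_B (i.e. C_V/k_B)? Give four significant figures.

k_BT = 8.617×10⁻⁵ × 846 K = 0.0728998 eV.
Eᵢ/kT = 0.486970, 4.00550, 4.73252.
Z = Σ gᵢe^(−Eᵢ/kT) = 3·e^(−0.486970) + 6·e^(−4.00550) + 4·e^(−4.73252) = 1.84346 + 0.109291 + 0.0352170 = 1.98797.
⟨E⟩ = 0.0550842 eV, ⟨E²⟩ = 0.00796466 eV².
C_V/k_B = (⟨E²⟩ − ⟨E⟩²)/(kT)² = (0.00796466 − 0.00303427)/0.00531438 = 0.9277.

0.9277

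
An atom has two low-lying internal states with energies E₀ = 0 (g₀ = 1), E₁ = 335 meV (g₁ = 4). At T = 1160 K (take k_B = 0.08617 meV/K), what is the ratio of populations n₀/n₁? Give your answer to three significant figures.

7.14

k_BT = 0.08617 × 1160 K = 99.957 meV.
n₀/n₁ = (g₀/g₁) exp[−(E₀−E₁)/kT] = (1/4) × exp(−(-335 meV)/(99.957 meV)) = (1/4) × exp(3.3514) = 7.14.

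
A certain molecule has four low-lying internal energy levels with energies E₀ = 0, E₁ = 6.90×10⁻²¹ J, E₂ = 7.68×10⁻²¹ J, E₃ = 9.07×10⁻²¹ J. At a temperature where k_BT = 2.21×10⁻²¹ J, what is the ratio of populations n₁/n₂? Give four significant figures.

1.423

n₁/n₂ = exp[−(E₁−E₂)/kT] = exp(−(-0.78 ×10⁻²¹ J)/(2.21 ×10⁻²¹ J)) = exp(0.352941) = 1.423.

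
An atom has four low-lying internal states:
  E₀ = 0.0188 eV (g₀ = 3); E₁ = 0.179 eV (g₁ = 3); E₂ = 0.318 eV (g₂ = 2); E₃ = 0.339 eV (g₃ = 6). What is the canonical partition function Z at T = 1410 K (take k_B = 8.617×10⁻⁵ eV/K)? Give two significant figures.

k_BT = 8.617×10⁻⁵ × 1410 K = 0.1215 eV.
Eᵢ/kT = 0.1547, 1.473, 2.617, 2.790.
Z = Σ gᵢe^(−Eᵢ/kT) = 3·e^(−0.1547) + 3·e^(−1.473) + 2·e^(−2.617) + 6·e^(−2.790) = 2.570 + 0.6877 + 0.1460 + 0.3685 = 3.772.

Z = 3.8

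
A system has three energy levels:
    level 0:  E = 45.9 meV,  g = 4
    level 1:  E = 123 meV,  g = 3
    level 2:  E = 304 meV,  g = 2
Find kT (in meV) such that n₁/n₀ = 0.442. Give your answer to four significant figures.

n₁/n₀ = (g₁/g₀) exp[−(E₁−E₀)/kT] = 0.442.
⇒ (E₁−E₀)/kT = ln((3/4)/0.442) = ln(1.69683) = 0.528762.
kT = 77.1 meV / 0.528762 = 145.8 meV.

145.8 meV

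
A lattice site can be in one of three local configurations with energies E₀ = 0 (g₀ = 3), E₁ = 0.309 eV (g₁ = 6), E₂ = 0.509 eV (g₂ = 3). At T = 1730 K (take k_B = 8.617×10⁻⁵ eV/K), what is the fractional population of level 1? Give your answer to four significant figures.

k_BT = 8.617×10⁻⁵ × 1730 K = 0.149074 eV.
Eᵢ/kT = 0, 2.07280, 3.41441.
Z = Σ gᵢe^(−Eᵢ/kT) = 3·e^(−0) + 6·e^(−2.07280) + 3·e^(−3.41441) = 3.00000 + 0.754998 + 0.0986874 = 3.85369.
P₁ = g₁ e^(−E₁/kT) / Z = 0.754998/3.85369 = 0.1959.

0.1959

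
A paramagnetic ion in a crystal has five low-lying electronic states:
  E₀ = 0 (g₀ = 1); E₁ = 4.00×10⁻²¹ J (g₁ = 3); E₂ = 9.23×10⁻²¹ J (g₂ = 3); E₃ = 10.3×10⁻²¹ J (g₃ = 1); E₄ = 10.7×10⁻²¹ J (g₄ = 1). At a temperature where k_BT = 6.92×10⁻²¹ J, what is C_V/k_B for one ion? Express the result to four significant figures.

Eᵢ/kT = 0, 0.578035, 1.33382, 1.48844, 1.54624.
Z = Σ gᵢe^(−Eᵢ/kT) = 1·e^(−0) + 3·e^(−0.578035) + 3·e^(−1.33382) + 1·e^(−1.48844) + 1·e^(−1.54624) = 1.00000 + 1.68300 + 0.790407 + 0.225725 + 0.213048 = 3.91218.
⟨E⟩ = 4.76257, ⟨E²⟩ = 36.4513.
C_V/k_B = (⟨E²⟩ − ⟨E⟩²)/(kT)² = (36.4513 − 22.6821)/47.8864 = 0.2875.

0.2875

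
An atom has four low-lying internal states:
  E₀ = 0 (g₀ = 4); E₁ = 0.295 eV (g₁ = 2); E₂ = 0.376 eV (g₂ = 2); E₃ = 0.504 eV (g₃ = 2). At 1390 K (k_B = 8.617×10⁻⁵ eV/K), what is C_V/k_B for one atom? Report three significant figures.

0.527

k_BT = 8.617×10⁻⁵ × 1390 K = 0.11978 eV.
Eᵢ/kT = 0, 2.4628, 3.1391, 4.2077.
Z = Σ gᵢe^(−Eᵢ/kT) = 4·e^(−0) + 2·e^(−2.4628) + 2·e^(−3.1391) + 2·e^(−4.2077) = 4.0000 + 0.17039 + 0.086644 + 0.029761 = 4.2868.
⟨E⟩ = 0.022824 eV, ⟨E²⟩ = 0.0080800 eV².
C_V/k_B = (⟨E²⟩ − ⟨E⟩²)/(kT)² = (0.0080800 − 0.00052093)/0.014347 = 0.527.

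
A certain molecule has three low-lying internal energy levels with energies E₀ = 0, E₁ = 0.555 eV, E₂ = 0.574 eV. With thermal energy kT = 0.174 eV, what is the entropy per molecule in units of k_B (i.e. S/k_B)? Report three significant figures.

0.310

Eᵢ/kT = 0, 3.1897, 3.2989.
Z = Σ e^(−Eᵢ/kT) = e^(−0) + e^(−3.1897) + e^(−3.2989) = 1.0000 + 0.041184 + 0.036924 = 1.0781.
⟨E⟩ = Σ EᵢPᵢ = 0.040860 eV.
S/k_B = ln Z + ⟨E⟩/kT = ln(1.0781) + 0.040860/0.174 = 0.075200 + 0.23483 = 0.310.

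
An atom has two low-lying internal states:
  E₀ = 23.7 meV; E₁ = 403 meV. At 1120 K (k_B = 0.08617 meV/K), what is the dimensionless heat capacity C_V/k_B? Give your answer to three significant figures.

k_BT = 0.08617 × 1120 K = 96.510 meV.
Eᵢ/kT = 0.24557, 4.1757.
Z = Σ e^(−Eᵢ/kT) = e^(−0.24557) + e^(−4.1757) = 0.78226 + 0.015364 = 0.79762.
⟨E⟩ = 31.006 meV, ⟨E²⟩ = 3679.2 meV².
C_V/k_B = (⟨E²⟩ − ⟨E⟩²)/(kT)² = (3679.2 − 961.37)/9314.2 = 0.292.

0.292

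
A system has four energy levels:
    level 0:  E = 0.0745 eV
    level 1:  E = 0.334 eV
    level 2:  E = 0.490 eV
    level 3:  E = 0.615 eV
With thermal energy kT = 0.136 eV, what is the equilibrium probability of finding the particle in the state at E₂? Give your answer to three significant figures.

0.0388

Eᵢ/kT = 0.54779, 2.4559, 3.6029, 4.5221.
Z = Σ e^(−Eᵢ/kT) = e^(−0.54779) + e^(−2.4559) + e^(−3.6029) + e^(−4.5221) = 0.57823 + 0.085786 + 0.027245 + 0.010866 = 0.70213.
P₂ = e^(−E₂/kT) / Z = 0.027245/0.70213 = 0.0388.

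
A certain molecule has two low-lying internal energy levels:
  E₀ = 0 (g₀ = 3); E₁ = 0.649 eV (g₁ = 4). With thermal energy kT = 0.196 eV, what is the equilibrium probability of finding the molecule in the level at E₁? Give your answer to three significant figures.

0.0464

Eᵢ/kT = 0, 3.3112.
Z = Σ gᵢe^(−Eᵢ/kT) = 3·e^(−0) + 4·e^(−3.3112) = 3.0000 + 0.14589 = 3.1459.
P₁ = g₁ e^(−E₁/kT) / Z = 0.14589/3.1459 = 0.0464.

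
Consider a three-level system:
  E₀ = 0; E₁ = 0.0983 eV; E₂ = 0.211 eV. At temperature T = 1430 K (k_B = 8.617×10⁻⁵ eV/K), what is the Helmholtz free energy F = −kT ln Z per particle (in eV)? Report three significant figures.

-0.0603 eV

k_BT = 8.617×10⁻⁵ × 1430 K = 0.12322 eV.
Eᵢ/kT = 0, 0.79776, 1.7124.
Z = Σ e^(−Eᵢ/kT) = e^(−0) + e^(−0.79776) + e^(−1.7124) = 1.0000 + 0.45034 + 0.18043 = 1.6308.
F = −kT ln Z = −0.12322 × ln(1.6308) = −0.12322 × 0.48907 = -0.0603 eV.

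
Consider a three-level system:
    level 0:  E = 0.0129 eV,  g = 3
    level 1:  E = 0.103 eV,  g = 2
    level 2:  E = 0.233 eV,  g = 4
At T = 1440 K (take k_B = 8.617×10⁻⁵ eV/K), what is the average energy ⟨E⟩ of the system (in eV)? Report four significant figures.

0.06382 eV

k_BT = 8.617×10⁻⁵ × 1440 K = 0.124085 eV.
Eᵢ/kT = 0.103961, 0.830076, 1.87775.
Z = Σ gᵢe^(−Eᵢ/kT) = 3·e^(−0.103961) + 2·e^(−0.830076) + 4·e^(−1.87775) = 2.70378 + 0.872032 + 0.611735 = 4.18755.
⟨E⟩ = Σ Eᵢ gᵢe^(−Eᵢ/kT) / Z = (0.0129·2.70378 + 0.103·0.872032 + 0.233·0.611735) / 4.18755 = 0.06382 eV.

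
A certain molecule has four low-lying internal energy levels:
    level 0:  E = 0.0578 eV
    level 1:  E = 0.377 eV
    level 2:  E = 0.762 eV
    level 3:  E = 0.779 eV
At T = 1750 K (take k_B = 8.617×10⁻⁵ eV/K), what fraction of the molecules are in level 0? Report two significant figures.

k_BT = 8.617×10⁻⁵ × 1750 K = 0.1508 eV.
Eᵢ/kT = 0.3833, 2.500, 5.053, 5.166.
Z = Σ e^(−Eᵢ/kT) = e^(−0.3833) + e^(−2.500) + e^(−5.053) + e^(−5.166) = 0.6816 + 0.08208 + 0.006390 + 0.005707 = 0.7758.
P₀ = e^(−E₀/kT) / Z = 0.6816/0.7758 = 0.88.

0.88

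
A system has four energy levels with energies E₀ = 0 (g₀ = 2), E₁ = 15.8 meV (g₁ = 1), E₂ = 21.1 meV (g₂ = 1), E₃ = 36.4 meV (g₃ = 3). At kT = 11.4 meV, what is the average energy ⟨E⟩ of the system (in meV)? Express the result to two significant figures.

Eᵢ/kT = 0, 1.386, 1.851, 3.193.
Z = Σ gᵢe^(−Eᵢ/kT) = 2·e^(−0) + 1·e^(−1.386) + 1·e^(−1.851) + 3·e^(−3.193) = 2.000 + 0.2501 + 0.1571 + 0.1231 = 2.530.
⟨E⟩ = Σ Eᵢ gᵢe^(−Eᵢ/kT) / Z = (0·2.000 + 15.8·0.2501 + 21.1·0.1571 + 36.4·0.1231) / 2.530 = 4.6 meV.

4.6 meV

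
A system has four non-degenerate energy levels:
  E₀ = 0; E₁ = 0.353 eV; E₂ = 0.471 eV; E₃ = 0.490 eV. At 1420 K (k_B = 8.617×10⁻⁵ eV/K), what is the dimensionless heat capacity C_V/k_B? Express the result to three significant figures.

k_BT = 8.617×10⁻⁵ × 1420 K = 0.12236 eV.
Eᵢ/kT = 0, 2.8849, 3.8493, 4.0046.
Z = Σ e^(−Eᵢ/kT) = e^(−0) + e^(−2.8849) + e^(−3.8493) + e^(−4.0046) = 1.0000 + 0.055860 + 0.021295 + 0.018232 = 1.0954.
⟨E⟩ = 0.035313 eV, ⟨E²⟩ = 0.014663 eV².
C_V/k_B = (⟨E²⟩ − ⟨E⟩²)/(kT)² = (0.014663 − 0.0012470)/0.014972 = 0.896.

0.896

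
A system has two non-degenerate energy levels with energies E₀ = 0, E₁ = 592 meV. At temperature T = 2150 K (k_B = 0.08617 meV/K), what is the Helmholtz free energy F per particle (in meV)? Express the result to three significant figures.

-7.44 meV

k_BT = 0.08617 × 2150 K = 185.27 meV.
Eᵢ/kT = 0, 3.1953.
Z = Σ e^(−Eᵢ/kT) = e^(−0) + e^(−3.1953) = 1.0000 + 0.040954 = 1.0410.
F = −kT ln Z = −185.27 × ln(1.0410) = −185.27 × 0.040182 = -7.44 meV.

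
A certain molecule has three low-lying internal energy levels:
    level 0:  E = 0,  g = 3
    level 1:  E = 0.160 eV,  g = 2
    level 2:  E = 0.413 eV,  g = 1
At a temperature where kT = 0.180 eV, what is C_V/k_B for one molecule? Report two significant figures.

Eᵢ/kT = 0, 0.8889, 2.294.
Z = Σ gᵢe^(−Eᵢ/kT) = 3·e^(−0) + 2·e^(−0.8889) + 1·e^(−2.294) = 3.000 + 0.8222 + 0.1009 = 3.923.
⟨E⟩ = 0.04416 eV, ⟨E²⟩ = 0.009752 eV².
C_V/k_B = (⟨E²⟩ − ⟨E⟩²)/(kT)² = (0.009752 − 0.001950)/0.03240 = 0.24.

0.24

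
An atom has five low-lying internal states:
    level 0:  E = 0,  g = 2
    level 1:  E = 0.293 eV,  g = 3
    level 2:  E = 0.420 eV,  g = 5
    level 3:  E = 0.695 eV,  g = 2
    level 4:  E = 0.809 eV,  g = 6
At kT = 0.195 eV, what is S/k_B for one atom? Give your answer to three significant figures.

2.06

Eᵢ/kT = 0, 1.5026, 2.1538, 3.5641, 4.1487.
Z = Σ gᵢe^(−Eᵢ/kT) = 2·e^(−0) + 3·e^(−1.5026) + 5·e^(−2.1538) + 2·e^(−3.5641) + 6·e^(−4.1487) = 2.0000 + 0.66765 + 0.58021 + 0.056645 + 0.094710 = 3.3992.
⟨E⟩ = Σ EᵢPᵢ = 0.16336 eV.
S/k_B = ln Z + ⟨E⟩/kT = ln(3.3992) + 0.16336/0.195 = 1.2235 + 0.83774 = 2.06.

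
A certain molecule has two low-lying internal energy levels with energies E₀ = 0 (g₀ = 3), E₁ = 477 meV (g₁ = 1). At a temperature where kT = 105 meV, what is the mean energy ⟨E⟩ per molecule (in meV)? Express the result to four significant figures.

Eᵢ/kT = 0, 4.54286.
Z = Σ gᵢe^(−Eᵢ/kT) = 3·e^(−0) + 1·e^(−4.54286) = 3.00000 + 0.0106429 = 3.01064.
⟨E⟩ = Σ Eᵢ gᵢe^(−Eᵢ/kT) / Z = (0·3.00000 + 477·0.0106429) / 3.01064 = 1.686 meV.

1.686 meV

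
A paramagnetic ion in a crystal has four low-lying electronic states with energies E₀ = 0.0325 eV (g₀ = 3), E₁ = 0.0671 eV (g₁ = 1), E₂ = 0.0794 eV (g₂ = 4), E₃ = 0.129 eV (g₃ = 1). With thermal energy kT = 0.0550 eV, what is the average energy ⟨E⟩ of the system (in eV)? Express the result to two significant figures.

Eᵢ/kT = 0.5909, 1.220, 1.444, 2.345.
Z = Σ gᵢe^(−Eᵢ/kT) = 3·e^(−0.5909) + 1·e^(−1.220) + 4·e^(−1.444) + 1·e^(−2.345) = 1.661 + 0.2952 + 0.9439 + 0.09585 = 2.996.
⟨E⟩ = Σ Eᵢ gᵢe^(−Eᵢ/kT) / Z = (0.0325·1.661 + 0.0671·0.2952 + 0.0794·0.9439 + 0.129·0.09585) / 2.996 = 0.054 eV.

0.054 eV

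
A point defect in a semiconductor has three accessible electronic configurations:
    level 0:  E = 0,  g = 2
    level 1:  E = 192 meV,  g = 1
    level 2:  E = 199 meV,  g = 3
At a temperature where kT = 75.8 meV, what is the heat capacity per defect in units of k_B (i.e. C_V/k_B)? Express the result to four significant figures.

Eᵢ/kT = 0, 2.53298, 2.62533.
Z = Σ gᵢe^(−Eᵢ/kT) = 2·e^(−0) + 1·e^(−2.53298) + 3·e^(−2.62533) = 2.00000 + 0.0794220 + 0.217248 = 2.29667.
⟨E⟩ = 25.4636 meV, ⟨E²⟩ = 5020.77 meV².
C_V/k_B = (⟨E²⟩ − ⟨E⟩²)/(kT)² = (5020.77 − 648.395)/5745.64 = 0.7610.

0.7610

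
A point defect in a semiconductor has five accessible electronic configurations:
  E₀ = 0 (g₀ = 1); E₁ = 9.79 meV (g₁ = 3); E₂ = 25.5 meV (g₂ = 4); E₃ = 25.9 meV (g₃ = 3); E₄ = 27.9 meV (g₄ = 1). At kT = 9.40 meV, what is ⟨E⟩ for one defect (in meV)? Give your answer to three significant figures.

Eᵢ/kT = 0, 1.0415, 2.7128, 2.7553, 2.9681.
Z = Σ gᵢe^(−Eᵢ/kT) = 1·e^(−0) + 3·e^(−1.0415) + 4·e^(−2.7128) + 3·e^(−2.7553) + 1·e^(−2.9681) = 1.0000 + 1.0588 + 0.26540 + 0.19077 + 0.051401 = 2.5664.
⟨E⟩ = Σ Eᵢ gᵢe^(−Eᵢ/kT) / Z = (0·1.0000 + 9.79·1.0588 + 25.5·0.26540 + 25.9·0.19077 + 27.9·0.051401) / 2.5664 = 9.16 meV.

9.16 meV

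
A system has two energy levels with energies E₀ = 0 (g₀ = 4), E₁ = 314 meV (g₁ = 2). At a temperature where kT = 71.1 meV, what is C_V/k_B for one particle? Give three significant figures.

0.116

Eᵢ/kT = 0, 4.4163.
Z = Σ gᵢe^(−Eᵢ/kT) = 4·e^(−0) + 2·e^(−4.4163) = 4.0000 + 0.024158 = 4.0242.
⟨E⟩ = 1.8850 meV, ⟨E²⟩ = 591.89 meV².
C_V/k_B = (⟨E²⟩ − ⟨E⟩²)/(kT)² = (591.89 − 3.5532)/5055.2 = 0.116.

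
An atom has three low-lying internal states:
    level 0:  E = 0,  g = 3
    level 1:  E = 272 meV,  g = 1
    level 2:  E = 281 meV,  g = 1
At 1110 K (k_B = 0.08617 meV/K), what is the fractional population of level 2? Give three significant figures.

k_BT = 0.08617 × 1110 K = 95.649 meV.
Eᵢ/kT = 0, 2.8437, 2.9378.
Z = Σ gᵢe^(−Eᵢ/kT) = 3·e^(−0) + 1·e^(−2.8437) + 1·e^(−2.9378) = 3.0000 + 0.058210 + 0.052982 = 3.1112.
P₂ = g₂ e^(−E₂/kT) / Z = 0.052982/3.1112 = 0.0170.

0.0170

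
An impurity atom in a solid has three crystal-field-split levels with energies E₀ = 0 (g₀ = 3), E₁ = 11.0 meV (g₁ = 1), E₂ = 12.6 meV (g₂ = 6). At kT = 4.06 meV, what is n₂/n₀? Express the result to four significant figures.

0.08979

n₂/n₀ = (g₂/g₀) exp[−(E₂−E₀)/kT] = (6/3) × exp(−(12.6 meV)/(4.06 meV)) = (6/3) × exp(-3.10345) = 0.08979.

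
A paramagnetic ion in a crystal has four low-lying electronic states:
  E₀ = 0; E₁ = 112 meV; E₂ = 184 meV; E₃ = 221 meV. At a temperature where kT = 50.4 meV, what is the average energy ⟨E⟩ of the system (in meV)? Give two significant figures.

Eᵢ/kT = 0, 2.222, 3.651, 4.385.
Z = Σ e^(−Eᵢ/kT) = e^(−0) + e^(−2.222) + e^(−3.651) + e^(−4.385) = 1.000 + 0.1084 + 0.02597 + 0.01246 = 1.147.
⟨E⟩ = Σ Eᵢ e^(−Eᵢ/kT) / Z = (0·1.000 + 112·0.1084 + 184·0.02597 + 221·0.01246) / 1.147 = 17 meV.

17 meV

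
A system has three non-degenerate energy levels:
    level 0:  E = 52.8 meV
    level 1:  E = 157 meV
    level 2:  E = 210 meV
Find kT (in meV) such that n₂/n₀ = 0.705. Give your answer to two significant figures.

n₂/n₀ = exp[−(E₂−E₀)/kT] = 0.705.
⇒ (E₂−E₀)/kT = ln(1/0.705) = ln(1.418) = 0.3492.
kT = 157.2 meV / 0.3492 = 450 meV.

450 meV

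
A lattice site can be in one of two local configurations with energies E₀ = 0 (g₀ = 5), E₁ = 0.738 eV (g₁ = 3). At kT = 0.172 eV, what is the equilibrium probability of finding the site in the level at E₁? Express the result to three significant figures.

Eᵢ/kT = 0, 4.2907.
Z = Σ gᵢe^(−Eᵢ/kT) = 5·e^(−0) + 3·e^(−4.2907) = 5.0000 + 0.041086 = 5.0411.
P₁ = g₁ e^(−E₁/kT) / Z = 0.041086/5.0411 = 0.00815.

0.00815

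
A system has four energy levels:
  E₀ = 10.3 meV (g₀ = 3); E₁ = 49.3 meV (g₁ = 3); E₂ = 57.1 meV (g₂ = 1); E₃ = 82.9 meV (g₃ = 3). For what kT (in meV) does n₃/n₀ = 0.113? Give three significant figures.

n₃/n₀ = (g₃/g₀) exp[−(E₃−E₀)/kT] = 0.113.
⇒ (E₃−E₀)/kT = ln((3/3)/0.113) = ln(8.8496) = 2.1804.
kT = 72.6 meV / 2.1804 = 33.3 meV.

33.3 meV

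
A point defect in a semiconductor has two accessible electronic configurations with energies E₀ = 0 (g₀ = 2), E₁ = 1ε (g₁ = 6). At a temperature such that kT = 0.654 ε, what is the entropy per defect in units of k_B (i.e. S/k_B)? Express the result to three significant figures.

Eᵢ/kT = 0, 1.5291.
Z = Σ gᵢe^(−Eᵢ/kT) = 2·e^(−0) + 6·e^(−1.5291) = 2.0000 + 1.3004 = 3.3004.
⟨E⟩ = Σ EᵢPᵢ = 0.39401 ε.
S/k_B = ln Z + ⟨E⟩/kT = ln(3.3004) + 0.39401/0.654 = 1.1940 + 0.60246 = 1.80.

1.80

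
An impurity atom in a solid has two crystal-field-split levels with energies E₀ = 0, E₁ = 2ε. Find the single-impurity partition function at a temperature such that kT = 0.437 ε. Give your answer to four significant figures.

Eᵢ/kT = 0, 4.57666.
Z = Σ e^(−Eᵢ/kT) = e^(−0) + e^(−4.57666) = 1.00000 + 0.0102892 = 1.01029.

Z = 1.010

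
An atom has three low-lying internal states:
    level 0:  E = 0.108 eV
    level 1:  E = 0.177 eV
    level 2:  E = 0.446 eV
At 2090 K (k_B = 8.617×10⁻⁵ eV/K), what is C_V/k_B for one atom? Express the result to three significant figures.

0.259

k_BT = 8.617×10⁻⁵ × 2090 K = 0.18010 eV.
Eᵢ/kT = 0.59967, 0.98279, 2.4764.
Z = Σ e^(−Eᵢ/kT) = e^(−0.59967) + e^(−0.98279) + e^(−2.4764) = 0.54899 + 0.37427 + 0.084045 = 1.0073.
⟨E⟩ = 0.16184 eV, ⟨E²⟩ = 0.034594 eV².
C_V/k_B = (⟨E²⟩ − ⟨E⟩²)/(kT)² = (0.034594 − 0.026192)/0.032436 = 0.259.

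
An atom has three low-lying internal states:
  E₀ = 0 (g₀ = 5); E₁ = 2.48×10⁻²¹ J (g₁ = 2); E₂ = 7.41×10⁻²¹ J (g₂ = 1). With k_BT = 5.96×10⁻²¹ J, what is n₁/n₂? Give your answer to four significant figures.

n₁/n₂ = (g₁/g₂) exp[−(E₁−E₂)/kT] = (2/1) × exp(−(-4.93 ×10⁻²¹ J)/(5.96 ×10⁻²¹ J)) = (2/1) × exp(0.827181) = 4.574.

4.574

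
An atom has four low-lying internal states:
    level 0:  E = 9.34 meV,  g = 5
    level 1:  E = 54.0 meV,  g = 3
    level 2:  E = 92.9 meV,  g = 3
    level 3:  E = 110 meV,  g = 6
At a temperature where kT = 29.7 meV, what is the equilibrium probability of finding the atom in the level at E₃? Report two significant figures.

0.033

Eᵢ/kT = 0.3145, 1.818, 3.128, 3.704.
Z = Σ gᵢe^(−Eᵢ/kT) = 5·e^(−0.3145) + 3·e^(−1.818) + 3·e^(−3.128) + 6·e^(−3.704) = 3.651 + 0.4871 + 0.1314 + 0.1477 = 4.417.
P₃ = g₃ e^(−E₃/kT) / Z = 0.1477/4.417 = 0.033.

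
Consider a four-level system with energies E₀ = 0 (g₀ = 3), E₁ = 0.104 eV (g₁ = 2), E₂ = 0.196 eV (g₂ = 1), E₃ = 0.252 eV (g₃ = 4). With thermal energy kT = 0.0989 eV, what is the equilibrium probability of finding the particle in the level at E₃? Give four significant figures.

0.07542

Eᵢ/kT = 0, 1.05157, 1.98180, 2.54803.
Z = Σ gᵢe^(−Eᵢ/kT) = 3·e^(−0) + 2·e^(−1.05157) + 1·e^(−1.98180) + 4·e^(−2.54803) = 3.00000 + 0.698778 + 0.137821 + 0.312943 = 4.14954.
P₃ = g₃ e^(−E₃/kT) / Z = 0.312943/4.14954 = 0.07542.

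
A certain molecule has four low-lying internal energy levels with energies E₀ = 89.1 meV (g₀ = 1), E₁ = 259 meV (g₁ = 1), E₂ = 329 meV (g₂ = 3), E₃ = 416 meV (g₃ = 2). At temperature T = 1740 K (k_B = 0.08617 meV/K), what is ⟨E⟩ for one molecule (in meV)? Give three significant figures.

216 meV

k_BT = 0.08617 × 1740 K = 149.94 meV.
Eᵢ/kT = 0.59424, 1.7274, 2.1942, 2.7744.
Z = Σ gᵢe^(−Eᵢ/kT) = 1·e^(−0.59424) + 1·e^(−1.7274) + 3·e^(−2.1942) + 2·e^(−2.7744) = 0.55198 + 0.17775 + 0.33434 + 0.12477 = 1.1888.
⟨E⟩ = Σ Eᵢ gᵢe^(−Eᵢ/kT) / Z = (89.1·0.55198 + 259·0.17775 + 329·0.33434 + 416·0.12477) / 1.1888 = 216 meV.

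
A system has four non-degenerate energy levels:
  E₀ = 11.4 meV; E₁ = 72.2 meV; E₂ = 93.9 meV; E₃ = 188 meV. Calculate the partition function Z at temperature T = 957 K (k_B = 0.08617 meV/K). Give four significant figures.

Z = 1.710

k_BT = 0.08617 × 957 K = 82.4647 meV.
Eᵢ/kT = 0.138241, 0.875526, 1.13867, 2.27976.
Z = Σ e^(−Eᵢ/kT) = e^(−0.138241) + e^(−0.875526) + e^(−1.13867) + e^(−2.27976) = 0.870889 + 0.416643 + 0.320245 + 0.102309 = 1.71009.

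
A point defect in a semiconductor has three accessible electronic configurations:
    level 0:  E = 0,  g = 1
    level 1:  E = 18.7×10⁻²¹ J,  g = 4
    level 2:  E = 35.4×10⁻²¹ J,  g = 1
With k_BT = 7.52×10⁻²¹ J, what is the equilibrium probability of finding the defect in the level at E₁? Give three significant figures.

0.248

Eᵢ/kT = 0, 2.4867, 4.7074.
Z = Σ gᵢe^(−Eᵢ/kT) = 1·e^(−0) + 4·e^(−2.4867) + 1·e^(−4.7074) = 1.0000 + 0.33274 + 0.0090282 = 1.3418.
P₁ = g₁ e^(−E₁/kT) / Z = 0.33274/1.3418 = 0.248.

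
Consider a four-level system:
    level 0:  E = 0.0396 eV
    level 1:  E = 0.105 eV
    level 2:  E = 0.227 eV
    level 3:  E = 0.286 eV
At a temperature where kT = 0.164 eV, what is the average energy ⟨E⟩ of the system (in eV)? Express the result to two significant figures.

0.11 eV

Eᵢ/kT = 0.2415, 0.6402, 1.384, 1.744.
Z = Σ e^(−Eᵢ/kT) = e^(−0.2415) + e^(−0.6402) + e^(−1.384) + e^(−1.744) = 0.7854 + 0.5272 + 0.2506 + 0.1748 = 1.738.
⟨E⟩ = Σ Eᵢ e^(−Eᵢ/kT) / Z = (0.0396·0.7854 + 0.105·0.5272 + 0.227·0.2506 + 0.286·0.1748) / 1.738 = 0.11 eV.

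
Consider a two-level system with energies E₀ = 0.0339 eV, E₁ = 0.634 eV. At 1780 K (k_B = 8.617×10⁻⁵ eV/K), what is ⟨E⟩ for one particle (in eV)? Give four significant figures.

0.04566 eV

k_BT = 8.617×10⁻⁵ × 1780 K = 0.153383 eV.
Eᵢ/kT = 0.221015, 4.13344.
Z = Σ e^(−Eᵢ/kT) = e^(−0.221015) + e^(−4.13344) = 0.801705 + 0.0160276 = 0.817733.
⟨E⟩ = Σ Eᵢ e^(−Eᵢ/kT) / Z = (0.0339·0.801705 + 0.634·0.0160276) / 0.817733 = 0.04566 eV.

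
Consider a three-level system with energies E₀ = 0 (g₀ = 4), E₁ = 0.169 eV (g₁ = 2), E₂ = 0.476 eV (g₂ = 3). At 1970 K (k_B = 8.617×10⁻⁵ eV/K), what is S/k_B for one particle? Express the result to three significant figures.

k_BT = 8.617×10⁻⁵ × 1970 K = 0.16975 eV.
Eᵢ/kT = 0, 0.99558, 2.8041.
Z = Σ gᵢe^(−Eᵢ/kT) = 4·e^(−0) + 2·e^(−0.99558) + 3·e^(−2.8041) = 4.0000 + 0.73902 + 0.18168 = 4.9207.
⟨E⟩ = Σ EᵢPᵢ = 0.042956 eV.
S/k_B = ln Z + ⟨E⟩/kT = ln(4.9207) + 0.042956/0.16975 = 1.5935 + 0.25305 = 1.85.

1.85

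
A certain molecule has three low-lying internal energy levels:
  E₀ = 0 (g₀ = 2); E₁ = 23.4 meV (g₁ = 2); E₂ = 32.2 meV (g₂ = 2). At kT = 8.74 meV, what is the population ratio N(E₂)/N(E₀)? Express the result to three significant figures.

0.0251

n₂/n₀ = (g₂/g₀) exp[−(E₂−E₀)/kT] = (2/2) × exp(−(32.2 meV)/(8.74 meV)) = (2/2) × exp(-3.6842) = 0.0251.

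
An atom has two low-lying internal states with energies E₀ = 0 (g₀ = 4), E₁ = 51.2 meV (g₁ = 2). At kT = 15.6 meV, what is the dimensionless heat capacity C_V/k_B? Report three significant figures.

Eᵢ/kT = 0, 3.2821.
Z = Σ gᵢe^(−Eᵢ/kT) = 4·e^(−0) + 2·e^(−3.2821) = 4.0000 + 0.075099 = 4.0751.
⟨E⟩ = 0.94355 meV, ⟨E²⟩ = 48.310 meV².
C_V/k_B = (⟨E²⟩ − ⟨E⟩²)/(kT)² = (48.310 − 0.89029)/243.36 = 0.195.

0.195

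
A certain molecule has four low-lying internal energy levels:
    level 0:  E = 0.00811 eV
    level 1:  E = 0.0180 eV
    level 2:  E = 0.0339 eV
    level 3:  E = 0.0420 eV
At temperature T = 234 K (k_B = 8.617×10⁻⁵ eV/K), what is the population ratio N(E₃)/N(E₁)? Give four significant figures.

k_BT = 8.617×10⁻⁵ × 234 K = 0.0201638 eV.
n₃/n₁ = exp[−(E₃−E₁)/kT] = exp(−(0.0240 eV)/(0.0201638 eV)) = exp(-1.19025) = 0.3041.

0.3041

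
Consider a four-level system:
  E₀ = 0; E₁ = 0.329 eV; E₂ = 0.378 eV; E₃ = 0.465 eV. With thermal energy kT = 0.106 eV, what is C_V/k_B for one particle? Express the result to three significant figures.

0.876

Eᵢ/kT = 0, 3.1038, 3.5660, 4.3868.
Z = Σ e^(−Eᵢ/kT) = e^(−0) + e^(−3.1038) + e^(−3.5660) + e^(−4.3868) = 1.0000 + 0.044878 + 0.028269 + 0.012440 = 1.0856.
⟨E⟩ = 0.028772 eV, ⟨E²⟩ = 0.010673 eV².
C_V/k_B = (⟨E²⟩ − ⟨E⟩²)/(kT)² = (0.010673 − 0.00082783)/0.011236 = 0.876.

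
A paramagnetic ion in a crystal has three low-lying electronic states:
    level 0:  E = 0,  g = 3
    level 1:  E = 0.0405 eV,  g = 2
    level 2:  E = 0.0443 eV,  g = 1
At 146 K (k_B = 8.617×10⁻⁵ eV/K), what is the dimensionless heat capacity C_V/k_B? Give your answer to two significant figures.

k_BT = 8.617×10⁻⁵ × 146 K = 0.01258 eV.
Eᵢ/kT = 0, 3.219, 3.521.
Z = Σ gᵢe^(−Eᵢ/kT) = 3·e^(−0) + 2·e^(−3.219) + 1·e^(−3.521) = 3.000 + 0.07999 + 0.02957 = 3.110.
⟨E⟩ = 0.001463 eV, ⟨E²⟩ = 0.00006085 eV².
C_V/k_B = (⟨E²⟩ − ⟨E⟩²)/(kT)² = (0.00006085 − 0.000002140)/0.0001583 = 0.37.

0.37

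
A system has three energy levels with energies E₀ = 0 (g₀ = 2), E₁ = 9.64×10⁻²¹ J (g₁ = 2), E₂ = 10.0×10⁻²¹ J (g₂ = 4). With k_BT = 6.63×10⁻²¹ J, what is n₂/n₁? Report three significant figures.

n₂/n₁ = (g₂/g₁) exp[−(E₂−E₁)/kT] = (4/2) × exp(−(0.36 ×10⁻²¹ J)/(6.63 ×10⁻²¹ J)) = (4/2) × exp(-0.054299) = 1.89.

1.89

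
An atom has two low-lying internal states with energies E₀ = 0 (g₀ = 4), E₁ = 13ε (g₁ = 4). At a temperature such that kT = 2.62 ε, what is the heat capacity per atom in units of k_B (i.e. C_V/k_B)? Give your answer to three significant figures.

0.170

Eᵢ/kT = 0, 4.9618.
Z = Σ gᵢe^(−Eᵢ/kT) = 4·e^(−0) + 4·e^(−4.9618) = 4.0000 + 0.028001 = 4.0280.
⟨E⟩ = 0.090371 ε, ⟨E²⟩ = 1.1748 ε².
C_V/k_B = (⟨E²⟩ − ⟨E⟩²)/(kT)² = (1.1748 − 0.0081669)/6.8644 = 0.170.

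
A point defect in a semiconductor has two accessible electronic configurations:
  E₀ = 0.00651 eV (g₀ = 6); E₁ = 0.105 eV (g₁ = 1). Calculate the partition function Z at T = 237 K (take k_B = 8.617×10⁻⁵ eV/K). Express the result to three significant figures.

k_BT = 8.617×10⁻⁵ × 237 K = 0.020422 eV.
Eᵢ/kT = 0.31877, 5.1415.
Z = Σ gᵢe^(−Eᵢ/kT) = 6·e^(−0.31877) + 1·e^(−5.1415) = 4.3623 + 0.0058489 = 4.3681.

Z = 4.37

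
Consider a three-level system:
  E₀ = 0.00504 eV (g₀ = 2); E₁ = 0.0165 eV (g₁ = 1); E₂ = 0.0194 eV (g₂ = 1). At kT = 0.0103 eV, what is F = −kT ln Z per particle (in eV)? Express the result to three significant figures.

Eᵢ/kT = 0.48932, 1.6019, 1.8835.
Z = Σ gᵢe^(−Eᵢ/kT) = 2·e^(−0.48932) + 1·e^(−1.6019) + 1·e^(−1.8835) = 1.2261 + 0.20151 + 0.15206 = 1.5797.
F = −kT ln Z = −0.0103 × ln(1.5797) = −0.0103 × 0.45723 = -0.00471 eV.

-0.00471 eV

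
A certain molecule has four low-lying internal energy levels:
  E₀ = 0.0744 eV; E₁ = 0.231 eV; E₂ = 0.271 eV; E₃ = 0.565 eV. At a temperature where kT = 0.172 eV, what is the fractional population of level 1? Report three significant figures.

0.226

Eᵢ/kT = 0.43256, 1.3430, 1.5756, 3.2849.
Z = Σ e^(−Eᵢ/kT) = e^(−0.43256) + e^(−1.3430) + e^(−1.5756) + e^(−3.2849) = 0.64885 + 0.26106 + 0.20688 + 0.037444 = 1.1542.
P₁ = e^(−E₁/kT) / Z = 0.26106/1.1542 = 0.226.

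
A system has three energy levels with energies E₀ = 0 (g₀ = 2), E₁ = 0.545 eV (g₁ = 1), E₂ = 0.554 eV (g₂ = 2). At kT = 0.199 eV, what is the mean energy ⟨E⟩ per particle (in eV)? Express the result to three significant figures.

Eᵢ/kT = 0, 2.7387, 2.7839.
Z = Σ gᵢe^(−Eᵢ/kT) = 2·e^(−0) + 1·e^(−2.7387) + 2·e^(−2.7839) = 2.0000 + 0.064654 + 0.12359 = 2.1882.
⟨E⟩ = Σ Eᵢ gᵢe^(−Eᵢ/kT) / Z = (0·2.0000 + 0.545·0.064654 + 0.554·0.12359) / 2.1882 = 0.0474 eV.

0.0474 eV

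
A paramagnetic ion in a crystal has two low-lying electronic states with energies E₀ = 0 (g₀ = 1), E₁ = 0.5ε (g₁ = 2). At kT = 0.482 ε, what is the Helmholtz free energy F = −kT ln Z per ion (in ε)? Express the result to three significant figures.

-0.258 ε

Eᵢ/kT = 0, 1.0373.
Z = Σ gᵢe^(−Eᵢ/kT) = 1·e^(−0) + 2·e^(−1.0373) = 1.0000 + 0.70882 = 1.7088.
F = −kT ln Z = −0.482 × ln(1.7088) = −0.482 × 0.53579 = -0.258 ε.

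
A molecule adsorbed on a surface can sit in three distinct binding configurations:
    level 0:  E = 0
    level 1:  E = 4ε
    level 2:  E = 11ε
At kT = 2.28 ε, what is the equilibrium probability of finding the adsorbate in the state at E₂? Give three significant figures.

0.00680

Eᵢ/kT = 0, 1.7544, 4.8246.
Z = Σ e^(−Eᵢ/kT) = e^(−0) + e^(−1.7544) + e^(−4.8246) = 1.0000 + 0.17301 + 0.0080298 = 1.1810.
P₂ = e^(−E₂/kT) / Z = 0.0080298/1.1810 = 0.00680.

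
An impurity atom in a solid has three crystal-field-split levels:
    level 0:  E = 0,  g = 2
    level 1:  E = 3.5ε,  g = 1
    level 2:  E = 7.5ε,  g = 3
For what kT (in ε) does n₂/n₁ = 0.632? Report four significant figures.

n₂/n₁ = (g₂/g₁) exp[−(E₂−E₁)/kT] = 0.632.
⇒ (E₂−E₁)/kT = ln((3/1)/0.632) = ln(4.74684) = 1.55748.
kT = 4.0ε / 1.55748 = 2.568 ε.

2.568 ε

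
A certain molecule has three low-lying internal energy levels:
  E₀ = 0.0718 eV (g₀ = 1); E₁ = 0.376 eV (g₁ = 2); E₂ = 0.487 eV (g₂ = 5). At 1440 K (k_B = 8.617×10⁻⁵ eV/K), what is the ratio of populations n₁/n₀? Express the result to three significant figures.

0.172

k_BT = 8.617×10⁻⁵ × 1440 K = 0.12408 eV.
n₁/n₀ = (g₁/g₀) exp[−(E₁−E₀)/kT] = (2/1) × exp(−(0.3042 eV)/(0.12408 eV)) = (2/1) × exp(-2.4516) = 0.172.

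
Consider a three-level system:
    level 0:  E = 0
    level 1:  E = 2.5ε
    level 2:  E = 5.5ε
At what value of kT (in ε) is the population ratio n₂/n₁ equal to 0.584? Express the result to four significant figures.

n₂/n₁ = exp[−(E₂−E₁)/kT] = 0.584.
⇒ (E₂−E₁)/kT = ln(1/0.584) = ln(1.71233) = 0.537855.
kT = 3.0ε / 0.537855 = 5.578 ε.

5.578 ε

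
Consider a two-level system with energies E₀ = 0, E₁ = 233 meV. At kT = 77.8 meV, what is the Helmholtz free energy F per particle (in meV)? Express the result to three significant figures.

Eᵢ/kT = 0, 2.9949.
Z = Σ e^(−Eᵢ/kT) = e^(−0) + e^(−2.9949) = 1.0000 + 0.050042 = 1.0500.
F = −kT ln Z = −77.8 × ln(1.0500) = −77.8 × 0.048790 = -3.80 meV.

-3.80 meV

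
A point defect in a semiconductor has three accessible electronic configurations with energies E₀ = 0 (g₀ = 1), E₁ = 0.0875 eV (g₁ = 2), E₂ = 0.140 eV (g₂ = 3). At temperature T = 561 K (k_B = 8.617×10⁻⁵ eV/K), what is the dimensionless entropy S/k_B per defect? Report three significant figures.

1.12

k_BT = 8.617×10⁻⁵ × 561 K = 0.048341 eV.
Eᵢ/kT = 0, 1.8101, 2.8961.
Z = Σ gᵢe^(−Eᵢ/kT) = 1·e^(−0) + 2·e^(−1.8101) + 3·e^(−2.8961) = 1.0000 + 0.32728 + 0.16571 = 1.4930.
⟨E⟩ = Σ EᵢPᵢ = 0.034720 eV.
S/k_B = ln Z + ⟨E⟩/kT = ln(1.4930) + 0.034720/0.048341 = 0.40079 + 0.71823 = 1.12.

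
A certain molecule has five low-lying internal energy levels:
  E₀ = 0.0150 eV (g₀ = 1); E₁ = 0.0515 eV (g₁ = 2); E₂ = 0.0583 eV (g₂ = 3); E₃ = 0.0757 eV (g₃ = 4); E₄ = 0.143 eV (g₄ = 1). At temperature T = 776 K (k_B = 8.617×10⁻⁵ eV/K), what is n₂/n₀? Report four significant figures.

k_BT = 8.617×10⁻⁵ × 776 K = 0.0668679 eV.
n₂/n₀ = (g₂/g₀) exp[−(E₂−E₀)/kT] = (3/1) × exp(−(0.0433 eV)/(0.0668679 eV)) = (3/1) × exp(-0.647545) = 1.570.

1.570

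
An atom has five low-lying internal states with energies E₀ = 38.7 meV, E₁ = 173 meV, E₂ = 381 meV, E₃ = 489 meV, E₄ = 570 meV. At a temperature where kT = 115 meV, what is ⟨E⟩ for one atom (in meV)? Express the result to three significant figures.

91.5 meV

Eᵢ/kT = 0.33652, 1.5043, 3.3130, 4.2522, 4.9565.
Z = Σ e^(−Eᵢ/kT) = e^(−0.33652) + e^(−1.5043) + e^(−3.3130) + e^(−4.2522) + e^(−4.9565) = 0.71425 + 0.22217 + 0.036407 + 0.014233 + 0.0070375 = 0.99410.
⟨E⟩ = Σ Eᵢ e^(−Eᵢ/kT) / Z = (38.7·0.71425 + 173·0.22217 + 381·0.036407 + 489·0.014233 + 570·0.0070375) / 0.99410 = 91.5 meV.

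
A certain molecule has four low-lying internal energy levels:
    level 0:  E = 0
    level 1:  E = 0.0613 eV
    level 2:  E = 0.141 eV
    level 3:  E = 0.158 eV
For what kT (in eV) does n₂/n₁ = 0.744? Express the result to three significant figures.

n₂/n₁ = exp[−(E₂−E₁)/kT] = 0.744.
⇒ (E₂−E₁)/kT = ln(1/0.744) = ln(1.3441) = 0.29572.
kT = 0.0797 eV / 0.29572 = 0.270 eV.

0.270 eV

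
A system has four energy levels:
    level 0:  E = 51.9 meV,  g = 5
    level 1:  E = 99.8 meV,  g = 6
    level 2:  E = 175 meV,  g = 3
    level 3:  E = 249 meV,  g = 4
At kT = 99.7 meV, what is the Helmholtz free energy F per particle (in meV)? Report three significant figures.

Eᵢ/kT = 0.52056, 1.0010, 1.7553, 2.4975.
Z = Σ gᵢe^(−Eᵢ/kT) = 5·e^(−0.52056) + 6·e^(−1.0010) + 3·e^(−1.7553) + 4·e^(−2.4975) = 2.9709 + 2.2051 + 0.51857 + 0.32916 = 6.0237.
F = −kT ln Z = −99.7 × ln(6.0237) = −99.7 × 1.7957 = -179 meV.

-179 meV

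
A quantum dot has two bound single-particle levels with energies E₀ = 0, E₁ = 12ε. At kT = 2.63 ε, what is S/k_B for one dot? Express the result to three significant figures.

0.0575

Eᵢ/kT = 0, 4.5627.
Z = Σ e^(−Eᵢ/kT) = e^(−0) + e^(−4.5627) = 1.0000 + 0.010434 = 1.0104.
⟨E⟩ = Σ EᵢPᵢ = 0.12392 ε.
S/k_B = ln Z + ⟨E⟩/kT = ln(1.0104) + 0.12392/2.63 = 0.010346 + 0.047118 = 0.0575.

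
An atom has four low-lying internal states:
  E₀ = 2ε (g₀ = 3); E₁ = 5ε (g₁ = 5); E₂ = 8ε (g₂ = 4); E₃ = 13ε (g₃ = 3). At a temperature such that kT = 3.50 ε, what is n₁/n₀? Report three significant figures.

n₁/n₀ = (g₁/g₀) exp[−(E₁−E₀)/kT] = (5/3) × exp(−(3ε)/(3.50ε)) = (5/3) × exp(-0.85714) = 0.707.

0.707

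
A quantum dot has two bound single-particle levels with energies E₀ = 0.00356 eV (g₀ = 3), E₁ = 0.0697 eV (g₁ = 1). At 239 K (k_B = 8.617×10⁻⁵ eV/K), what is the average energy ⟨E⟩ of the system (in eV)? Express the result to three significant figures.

k_BT = 8.617×10⁻⁵ × 239 K = 0.020595 eV.
Eᵢ/kT = 0.17286, 3.3843.
Z = Σ gᵢe^(−Eᵢ/kT) = 3·e^(−0.17286) + 1·e^(−3.3843) = 2.5238 + 0.033901 = 2.5577.
⟨E⟩ = Σ Eᵢ gᵢe^(−Eᵢ/kT) / Z = (0.00356·2.5238 + 0.0697·0.033901) / 2.5577 = 0.00444 eV.

0.00444 eV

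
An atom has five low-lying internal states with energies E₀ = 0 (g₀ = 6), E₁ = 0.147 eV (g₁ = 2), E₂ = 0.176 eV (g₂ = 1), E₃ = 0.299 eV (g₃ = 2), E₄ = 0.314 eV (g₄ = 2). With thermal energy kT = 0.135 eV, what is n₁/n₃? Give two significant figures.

n₁/n₃ = (g₁/g₃) exp[−(E₁−E₃)/kT] = (2/2) × exp(−(-0.152 eV)/(0.135 eV)) = (2/2) × exp(1.126) = 3.1.

3.1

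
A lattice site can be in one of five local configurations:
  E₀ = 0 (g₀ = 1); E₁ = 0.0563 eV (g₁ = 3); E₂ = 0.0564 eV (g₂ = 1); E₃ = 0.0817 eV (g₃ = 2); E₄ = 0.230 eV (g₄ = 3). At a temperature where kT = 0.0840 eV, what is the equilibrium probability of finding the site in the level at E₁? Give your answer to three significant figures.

0.384

Eᵢ/kT = 0, 0.67024, 0.67143, 0.97262, 2.7381.
Z = Σ gᵢe^(−Eᵢ/kT) = 1·e^(−0) + 3·e^(−0.67024) + 1·e^(−0.67143) + 2·e^(−0.97262) + 3·e^(−2.7381) = 1.0000 + 1.5348 + 0.51098 + 0.75618 + 0.19408 = 3.9960.
P₁ = g₁ e^(−E₁/kT) / Z = 1.5348/3.9960 = 0.384.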